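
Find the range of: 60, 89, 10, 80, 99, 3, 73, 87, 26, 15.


Max = 99, Min = 3
Range = 99 - 3 = 96

Range = 96


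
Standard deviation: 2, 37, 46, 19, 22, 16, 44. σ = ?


Mean = 26.5714
Variance = 226.2449
SD = sqrt(226.2449) = 15.0414

SD = 15.0414


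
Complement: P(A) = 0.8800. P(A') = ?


P(not A) = 1 - 0.8800 = 0.1200

P(not A) = 0.1200


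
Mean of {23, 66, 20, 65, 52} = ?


Sum = 23 + 66 + 20 + 65 + 52 = 226
n = 5
Mean = 226/5 = 45.2000

Mean = 45.2000


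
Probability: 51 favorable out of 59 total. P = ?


P = 51/59 = 0.8644

P = 0.8644


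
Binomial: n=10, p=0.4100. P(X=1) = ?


C(10,1) = 10
p^1 = 0.410000
(1-p)^9 = 0.008663
P = 10 * 0.410000 * 0.008663 = 0.0355

P(X=1) = 0.0355


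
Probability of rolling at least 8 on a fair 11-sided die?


Favorable outcomes (roll ≥ 8): 4
Total outcomes = 11
P = 4/11 = 0.3636

P = 0.3636


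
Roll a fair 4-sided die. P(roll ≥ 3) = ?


Favorable outcomes (roll ≥ 3): 2
Total outcomes = 4
P = 2/4 = 0.5000

P = 0.5000


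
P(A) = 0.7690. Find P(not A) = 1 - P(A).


P(not A) = 1 - 0.7690 = 0.2310

P(not A) = 0.2310


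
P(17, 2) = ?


P(17,2) = 17!/15!
= 355687428096000/1307674368000
= 272

P(17,2) = 272


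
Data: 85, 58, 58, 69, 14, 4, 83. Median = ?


Sorted: 4, 14, 58, 58, 69, 83, 85
n = 7 (odd)
Middle value = 58

Median = 58


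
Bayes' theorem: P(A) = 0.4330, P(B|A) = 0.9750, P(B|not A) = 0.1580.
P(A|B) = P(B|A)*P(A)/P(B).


P(B) = P(B|A)*P(A) + P(B|A')*P(A')
= 0.9750*0.4330 + 0.1580*0.5670
= 0.422175 + 0.089586 = 0.511761
P(A|B) = 0.422175/0.511761 = 0.8249

P(A|B) = 0.8249


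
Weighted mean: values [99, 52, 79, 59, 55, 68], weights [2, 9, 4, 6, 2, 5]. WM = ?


Numerator = 99*2 + 52*9 + 79*4 + 59*6 + 55*2 + 68*5 = 1786
Denominator = 2 + 9 + 4 + 6 + 2 + 5 = 28
WM = 1786/28 = 63.7857

WM = 63.7857


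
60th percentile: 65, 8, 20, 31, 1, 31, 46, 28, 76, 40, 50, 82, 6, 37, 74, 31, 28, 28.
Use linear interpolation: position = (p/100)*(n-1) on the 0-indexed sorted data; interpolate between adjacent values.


Sorted: 1, 6, 8, 20, 28, 28, 28, 31, 31, 31, 37, 40, 46, 50, 65, 74, 76, 82
n = 18
Index = 60/100 * 17 = 10.2000
Lower = data[10] = 37, Upper = data[11] = 40
P60 = 37 + 0.2000*(3) = 37.6000

P60 = 37.6000


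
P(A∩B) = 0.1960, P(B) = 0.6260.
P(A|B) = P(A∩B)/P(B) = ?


P(A|B) = 0.1960/0.6260 = 0.3131

P(A|B) = 0.3131


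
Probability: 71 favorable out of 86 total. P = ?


P = 71/86 = 0.8256

P = 0.8256


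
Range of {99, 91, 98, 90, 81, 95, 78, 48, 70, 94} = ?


Max = 99, Min = 48
Range = 99 - 48 = 51

Range = 51


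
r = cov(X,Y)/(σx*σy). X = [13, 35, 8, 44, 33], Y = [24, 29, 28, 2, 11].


Mean X = 26.6000, Mean Y = 18.8000
SD X = 13.749182, SD Y = 10.571660
Cov = -99.680000
r = -99.680000/(13.749182*10.571660) = -0.6858

r = -0.6858


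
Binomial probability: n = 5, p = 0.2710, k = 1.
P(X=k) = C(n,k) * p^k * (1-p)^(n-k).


C(5,1) = 5
p^1 = 0.271000
(1-p)^4 = 0.282430
P = 5 * 0.271000 * 0.282430 = 0.3827

P(X=1) = 0.3827


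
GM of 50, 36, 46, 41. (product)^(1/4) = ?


Product = 50 × 36 × 46 × 41 = 3394800
GM = 3394800^(1/4) = 42.9243

GM = 42.9243


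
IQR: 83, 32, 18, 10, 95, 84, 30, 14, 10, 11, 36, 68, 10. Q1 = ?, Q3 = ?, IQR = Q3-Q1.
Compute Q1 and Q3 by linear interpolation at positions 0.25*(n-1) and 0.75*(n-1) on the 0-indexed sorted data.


Sorted: 10, 10, 10, 11, 14, 18, 30, 32, 36, 68, 83, 84, 95
Q1 (25th %ile) = 11.0000
Q3 (75th %ile) = 68.0000
IQR = 68.0000 - 11.0000 = 57.0000

IQR = 57.0000


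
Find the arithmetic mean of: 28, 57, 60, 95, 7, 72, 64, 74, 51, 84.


Sum = 28 + 57 + 60 + 95 + 7 + 72 + 64 + 74 + 51 + 84 = 592
n = 10
Mean = 592/10 = 59.2000

Mean = 59.2000


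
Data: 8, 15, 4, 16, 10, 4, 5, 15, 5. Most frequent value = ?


Frequencies: 4:2, 5:2, 8:1, 10:1, 15:2, 16:1
Max frequency = 2
Mode = 4, 5, 15

Mode = 4, 5, 15


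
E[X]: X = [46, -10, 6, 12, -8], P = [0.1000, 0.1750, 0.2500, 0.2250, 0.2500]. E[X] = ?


E[X] = 46*0.1000 - 10*0.1750 + 6*0.2500 + 12*0.2250 - 8*0.2500
= 4.6000 - 1.7500 + 1.5000 + 2.7000 - 2.0000
= 5.0500

E[X] = 5.0500


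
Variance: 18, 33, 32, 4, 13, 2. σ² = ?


Mean = 17.0000
Squared deviations: 1.0000, 256.0000, 225.0000, 169.0000, 16.0000, 225.0000
Sum = 892.0000
Variance = 892.0000/6 = 148.6667

Variance = 148.6667


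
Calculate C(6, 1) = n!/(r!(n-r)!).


C(6,1) = 6!/(1! × 5!)
= 720/(1 × 120)
= 6

C(6,1) = 6


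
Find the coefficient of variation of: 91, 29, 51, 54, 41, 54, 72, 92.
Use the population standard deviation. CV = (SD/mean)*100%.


Mean = 60.5000
SD = 21.2191
CV = (21.2191/60.5000)*100 = 35.0729%

CV = 35.0729%


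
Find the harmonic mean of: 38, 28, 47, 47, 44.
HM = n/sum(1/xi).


Sum of reciprocals = 1/38 + 1/28 + 1/47 + 1/47 + 1/44 = 0.127311
HM = 5/0.127311 = 39.2740

HM = 39.2740


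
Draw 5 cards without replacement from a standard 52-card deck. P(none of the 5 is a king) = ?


P(no kings) = (48/52) × (47/51) × (46/50) × (45/49) × (44/48)
= 0.6588

P = 0.6588


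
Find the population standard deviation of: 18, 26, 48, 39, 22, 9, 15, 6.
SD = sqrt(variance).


Mean = 22.8750
Variance = 183.1094
SD = sqrt(183.1094) = 13.5318

SD = 13.5318


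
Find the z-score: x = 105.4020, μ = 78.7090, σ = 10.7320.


z = (105.4020 - 78.7090)/10.7320
= 26.6930/10.7320
= 2.4872

z = 2.4872


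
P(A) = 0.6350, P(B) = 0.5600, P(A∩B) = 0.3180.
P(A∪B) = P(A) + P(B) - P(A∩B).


P(A∪B) = 0.6350 + 0.5600 - 0.3180
= 1.1950 - 0.3180
= 0.8770

P(A∪B) = 0.8770


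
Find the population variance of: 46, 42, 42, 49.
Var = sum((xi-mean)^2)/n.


Mean = 44.7500
Squared deviations: 1.5625, 7.5625, 7.5625, 18.0625
Sum = 34.7500
Variance = 34.7500/4 = 8.6875

Variance = 8.6875


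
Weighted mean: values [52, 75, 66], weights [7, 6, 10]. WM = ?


Numerator = 52*7 + 75*6 + 66*10 = 1474
Denominator = 7 + 6 + 10 = 23
WM = 1474/23 = 64.0870

WM = 64.0870


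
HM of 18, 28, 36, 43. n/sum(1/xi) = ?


Sum of reciprocals = 1/18 + 1/28 + 1/36 + 1/43 = 0.142303
HM = 4/0.142303 = 28.1089

HM = 28.1089


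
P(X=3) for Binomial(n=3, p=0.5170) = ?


C(3,3) = 1
p^3 = 0.138188
(1-p)^0 = 1.000000
P = 1 * 0.138188 * 1.000000 = 0.1382

P(X=3) = 0.1382


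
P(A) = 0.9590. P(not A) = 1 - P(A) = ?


P(not A) = 1 - 0.9590 = 0.0410

P(not A) = 0.0410


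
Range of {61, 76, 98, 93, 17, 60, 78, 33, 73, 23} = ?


Max = 98, Min = 17
Range = 98 - 17 = 81

Range = 81


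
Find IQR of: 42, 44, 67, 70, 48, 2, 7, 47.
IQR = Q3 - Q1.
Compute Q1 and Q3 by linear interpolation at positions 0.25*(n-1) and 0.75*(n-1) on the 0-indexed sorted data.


Sorted: 2, 7, 42, 44, 47, 48, 67, 70
Q1 (25th %ile) = 33.2500
Q3 (75th %ile) = 52.7500
IQR = 52.7500 - 33.2500 = 19.5000

IQR = 19.5000


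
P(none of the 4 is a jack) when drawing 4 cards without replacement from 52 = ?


P(no jacks) = (48/52) × (47/51) × (46/50) × (45/49)
= 0.7187

P = 0.7187


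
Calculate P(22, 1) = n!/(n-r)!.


P(22,1) = 22!/21!
= 1124000727777607680000/51090942171709440000
= 22

P(22,1) = 22


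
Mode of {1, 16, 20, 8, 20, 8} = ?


Frequencies: 1:1, 8:2, 16:1, 20:2
Max frequency = 2
Mode = 8, 20

Mode = 8, 20


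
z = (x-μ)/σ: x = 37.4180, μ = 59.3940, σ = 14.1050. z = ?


z = (37.4180 - 59.3940)/14.1050
= -21.9760/14.1050
= -1.5580

z = -1.5580


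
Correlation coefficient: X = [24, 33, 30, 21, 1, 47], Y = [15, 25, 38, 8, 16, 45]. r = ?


Mean X = 26.0000, Mean Y = 24.5000
SD X = 13.904436, SD Y = 13.149778
Cov = 133.666667
r = 133.666667/(13.904436*13.149778) = 0.7311

r = 0.7311


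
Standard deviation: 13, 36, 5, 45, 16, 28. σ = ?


Mean = 23.8333
Variance = 191.1389
SD = sqrt(191.1389) = 13.8253

SD = 13.8253


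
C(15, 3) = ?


C(15,3) = 15!/(3! × 12!)
= 1307674368000/(6 × 479001600)
= 455

C(15,3) = 455


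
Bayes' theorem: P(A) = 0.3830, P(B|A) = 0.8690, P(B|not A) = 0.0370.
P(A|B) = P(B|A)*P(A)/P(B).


P(B) = P(B|A)*P(A) + P(B|A')*P(A')
= 0.8690*0.3830 + 0.0370*0.6170
= 0.332827 + 0.022829 = 0.355656
P(A|B) = 0.332827/0.355656 = 0.9358

P(A|B) = 0.9358


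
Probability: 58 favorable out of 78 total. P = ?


P = 58/78 = 0.7436

P = 0.7436


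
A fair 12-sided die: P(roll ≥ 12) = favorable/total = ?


Favorable outcomes (roll ≥ 12): 1
Total outcomes = 12
P = 1/12 = 0.0833

P = 0.0833


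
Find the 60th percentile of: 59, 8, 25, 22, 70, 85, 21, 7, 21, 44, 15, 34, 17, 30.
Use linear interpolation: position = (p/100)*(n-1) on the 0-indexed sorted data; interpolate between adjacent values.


Sorted: 7, 8, 15, 17, 21, 21, 22, 25, 30, 34, 44, 59, 70, 85
n = 14
Index = 60/100 * 13 = 7.8000
Lower = data[7] = 25, Upper = data[8] = 30
P60 = 25 + 0.8000*(5) = 29.0000

P60 = 29.0000


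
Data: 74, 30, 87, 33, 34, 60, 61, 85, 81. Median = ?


Sorted: 30, 33, 34, 60, 61, 74, 81, 85, 87
n = 9 (odd)
Middle value = 61

Median = 61


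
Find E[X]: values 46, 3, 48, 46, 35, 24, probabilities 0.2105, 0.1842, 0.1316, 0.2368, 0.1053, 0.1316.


E[X] = 46*0.2105 + 3*0.1842 + 48*0.1316 + 46*0.2368 + 35*0.1053 + 24*0.1316
= 9.6830 + 0.5526 + 6.3168 + 10.8928 + 3.6855 + 3.1584
= 34.2891

E[X] = 34.2891


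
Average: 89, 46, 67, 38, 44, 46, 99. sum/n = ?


Sum = 89 + 46 + 67 + 38 + 44 + 46 + 99 = 429
n = 7
Mean = 429/7 = 61.2857

Mean = 61.2857


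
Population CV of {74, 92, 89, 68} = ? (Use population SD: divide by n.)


Mean = 80.7500
SD = 10.0343
CV = (10.0343/80.7500)*100 = 12.4264%

CV = 12.4264%


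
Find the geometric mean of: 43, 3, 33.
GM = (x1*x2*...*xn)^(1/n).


Product = 43 × 3 × 33 = 4257
GM = 4257^(1/3) = 16.2069

GM = 16.2069


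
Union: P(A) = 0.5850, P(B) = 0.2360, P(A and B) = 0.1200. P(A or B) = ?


P(A∪B) = 0.5850 + 0.2360 - 0.1200
= 0.8210 - 0.1200
= 0.7010

P(A∪B) = 0.7010


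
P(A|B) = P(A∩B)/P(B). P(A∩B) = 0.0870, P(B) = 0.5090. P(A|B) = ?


P(A|B) = 0.0870/0.5090 = 0.1709

P(A|B) = 0.1709


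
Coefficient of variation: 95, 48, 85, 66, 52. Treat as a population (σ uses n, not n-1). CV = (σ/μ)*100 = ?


Mean = 69.2000
SD = 18.2800
CV = (18.2800/69.2000)*100 = 26.4162%

CV = 26.4162%


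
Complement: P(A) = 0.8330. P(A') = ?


P(not A) = 1 - 0.8330 = 0.1670

P(not A) = 0.1670


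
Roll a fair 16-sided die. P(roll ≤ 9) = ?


Favorable outcomes (roll ≤ 9): 9
Total outcomes = 16
P = 9/16 = 0.5625

P = 0.5625


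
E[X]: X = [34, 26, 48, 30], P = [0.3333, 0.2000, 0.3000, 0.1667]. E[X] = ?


E[X] = 34*0.3333 + 26*0.2000 + 48*0.3000 + 30*0.1667
= 11.3322 + 5.2000 + 14.4000 + 5.0010
= 35.9332

E[X] = 35.9332


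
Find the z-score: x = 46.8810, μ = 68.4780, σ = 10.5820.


z = (46.8810 - 68.4780)/10.5820
= -21.5970/10.5820
= -2.0409

z = -2.0409


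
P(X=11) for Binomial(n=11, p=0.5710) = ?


C(11,11) = 1
p^11 = 0.002104
(1-p)^0 = 1.000000
P = 1 * 0.002104 * 1.000000 = 0.0021

P(X=11) = 0.0021


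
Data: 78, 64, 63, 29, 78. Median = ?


Sorted: 29, 63, 64, 78, 78
n = 5 (odd)
Middle value = 64

Median = 64


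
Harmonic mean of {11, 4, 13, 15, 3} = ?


Sum of reciprocals = 1/11 + 1/4 + 1/13 + 1/15 + 1/3 = 0.817832
HM = 5/0.817832 = 6.1137

HM = 6.1137


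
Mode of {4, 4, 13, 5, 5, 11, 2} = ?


Frequencies: 2:1, 4:2, 5:2, 11:1, 13:1
Max frequency = 2
Mode = 4, 5

Mode = 4, 5


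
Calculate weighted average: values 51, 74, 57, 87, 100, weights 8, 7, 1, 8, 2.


Numerator = 51*8 + 74*7 + 57*1 + 87*8 + 100*2 = 1879
Denominator = 8 + 7 + 1 + 8 + 2 = 26
WM = 1879/26 = 72.2692

WM = 72.2692


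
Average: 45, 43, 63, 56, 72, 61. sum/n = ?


Sum = 45 + 43 + 63 + 56 + 72 + 61 = 340
n = 6
Mean = 340/6 = 56.6667

Mean = 56.6667


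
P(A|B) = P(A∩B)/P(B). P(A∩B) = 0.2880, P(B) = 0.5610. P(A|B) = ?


P(A|B) = 0.2880/0.5610 = 0.5134

P(A|B) = 0.5134


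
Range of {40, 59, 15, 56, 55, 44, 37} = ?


Max = 59, Min = 15
Range = 59 - 15 = 44

Range = 44


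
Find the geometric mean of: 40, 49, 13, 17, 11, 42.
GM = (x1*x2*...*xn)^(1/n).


Product = 40 × 49 × 13 × 17 × 11 × 42 = 200119920
GM = 200119920^(1/6) = 24.1851

GM = 24.1851


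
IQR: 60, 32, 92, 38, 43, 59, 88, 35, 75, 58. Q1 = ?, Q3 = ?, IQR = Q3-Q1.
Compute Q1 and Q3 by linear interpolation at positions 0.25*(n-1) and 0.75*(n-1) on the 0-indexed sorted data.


Sorted: 32, 35, 38, 43, 58, 59, 60, 75, 88, 92
Q1 (25th %ile) = 39.2500
Q3 (75th %ile) = 71.2500
IQR = 71.2500 - 39.2500 = 32.0000

IQR = 32.0000


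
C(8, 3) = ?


C(8,3) = 8!/(3! × 5!)
= 40320/(6 × 120)
= 56

C(8,3) = 56


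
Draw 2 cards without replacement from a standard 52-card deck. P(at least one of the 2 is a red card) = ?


P(at least one) = 1 - P(none)
P(none) = (26/52) × (25/51) = 0.245098
P(at least one) = 1 - 0.245098 = 0.7549

P = 0.7549


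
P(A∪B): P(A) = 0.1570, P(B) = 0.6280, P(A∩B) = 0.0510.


P(A∪B) = 0.1570 + 0.6280 - 0.0510
= 0.7850 - 0.0510
= 0.7340

P(A∪B) = 0.7340


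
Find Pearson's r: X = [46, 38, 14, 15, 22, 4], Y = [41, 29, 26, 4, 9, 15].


Mean X = 23.1667, Mean Y = 20.6667
SD X = 14.496168, SD Y = 12.631530
Cov = 132.888889
r = 132.888889/(14.496168*12.631530) = 0.7257

r = 0.7257


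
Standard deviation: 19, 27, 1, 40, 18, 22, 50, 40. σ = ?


Mean = 27.1250
Variance = 214.1094
SD = sqrt(214.1094) = 14.6325

SD = 14.6325


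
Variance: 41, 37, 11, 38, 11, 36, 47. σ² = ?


Mean = 31.5714
Squared deviations: 88.8980, 29.4694, 423.1837, 41.3265, 423.1837, 19.6122, 238.0408
Sum = 1263.7143
Variance = 1263.7143/7 = 180.5306

Variance = 180.5306


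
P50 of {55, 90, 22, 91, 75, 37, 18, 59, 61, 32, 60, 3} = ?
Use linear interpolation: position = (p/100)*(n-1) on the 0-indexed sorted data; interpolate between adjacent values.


Sorted: 3, 18, 22, 32, 37, 55, 59, 60, 61, 75, 90, 91
n = 12
Index = 50/100 * 11 = 5.5000
Lower = data[5] = 55, Upper = data[6] = 59
P50 = 55 + 0.5000*(4) = 57.0000

P50 = 57.0000


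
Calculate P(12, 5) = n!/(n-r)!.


P(12,5) = 12!/7!
= 479001600/5040
= 95040

P(12,5) = 95040


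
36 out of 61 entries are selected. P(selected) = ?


P = 36/61 = 0.5902

P = 0.5902


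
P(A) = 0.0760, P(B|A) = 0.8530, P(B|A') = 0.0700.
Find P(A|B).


P(B) = P(B|A)*P(A) + P(B|A')*P(A')
= 0.8530*0.0760 + 0.0700*0.9240
= 0.064828 + 0.064680 = 0.129508
P(A|B) = 0.064828/0.129508 = 0.5006

P(A|B) = 0.5006


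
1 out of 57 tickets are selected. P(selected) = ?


P = 1/57 = 0.0175

P = 0.0175


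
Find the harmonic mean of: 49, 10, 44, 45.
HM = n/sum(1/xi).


Sum of reciprocals = 1/49 + 1/10 + 1/44 + 1/45 = 0.165358
HM = 4/0.165358 = 24.1900

HM = 24.1900


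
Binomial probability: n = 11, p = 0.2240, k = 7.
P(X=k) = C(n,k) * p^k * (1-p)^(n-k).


C(11,7) = 330
p^7 = 2.829672e-05
(1-p)^4 = 0.362616
P = 330 * 2.829672e-05 * 0.362616 = 0.0034

P(X=7) = 0.0034


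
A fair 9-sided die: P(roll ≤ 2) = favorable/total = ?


Favorable outcomes (roll ≤ 2): 2
Total outcomes = 9
P = 2/9 = 0.2222

P = 0.2222


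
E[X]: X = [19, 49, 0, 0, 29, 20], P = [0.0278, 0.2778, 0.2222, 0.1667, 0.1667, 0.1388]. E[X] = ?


E[X] = 19*0.0278 + 49*0.2778 + 0*0.2222 + 0*0.1667 + 29*0.1667 + 20*0.1388
= 0.5282 + 13.6122 + 0 + 0 + 4.8343 + 2.7760
= 21.7507

E[X] = 21.7507


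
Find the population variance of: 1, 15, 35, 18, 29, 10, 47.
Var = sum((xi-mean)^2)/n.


Mean = 22.1429
Squared deviations: 447.0204, 51.0204, 165.3061, 17.1633, 47.0204, 147.4490, 617.8776
Sum = 1492.8571
Variance = 1492.8571/7 = 213.2653

Variance = 213.2653


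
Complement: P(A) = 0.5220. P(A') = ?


P(not A) = 1 - 0.5220 = 0.4780

P(not A) = 0.4780


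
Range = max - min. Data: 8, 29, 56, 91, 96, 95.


Max = 96, Min = 8
Range = 96 - 8 = 88

Range = 88


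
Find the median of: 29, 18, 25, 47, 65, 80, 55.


Sorted: 18, 25, 29, 47, 55, 65, 80
n = 7 (odd)
Middle value = 47

Median = 47


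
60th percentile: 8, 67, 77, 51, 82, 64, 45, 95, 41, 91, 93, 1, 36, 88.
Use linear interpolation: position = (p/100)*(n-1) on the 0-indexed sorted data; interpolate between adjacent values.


Sorted: 1, 8, 36, 41, 45, 51, 64, 67, 77, 82, 88, 91, 93, 95
n = 14
Index = 60/100 * 13 = 7.8000
Lower = data[7] = 67, Upper = data[8] = 77
P60 = 67 + 0.8000*(10) = 75.0000

P60 = 75.0000


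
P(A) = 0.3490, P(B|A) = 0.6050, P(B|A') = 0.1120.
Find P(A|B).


P(B) = P(B|A)*P(A) + P(B|A')*P(A')
= 0.6050*0.3490 + 0.1120*0.6510
= 0.211145 + 0.072912 = 0.284057
P(A|B) = 0.211145/0.284057 = 0.7433

P(A|B) = 0.7433


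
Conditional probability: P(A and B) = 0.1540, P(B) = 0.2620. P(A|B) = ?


P(A|B) = 0.1540/0.2620 = 0.5878

P(A|B) = 0.5878


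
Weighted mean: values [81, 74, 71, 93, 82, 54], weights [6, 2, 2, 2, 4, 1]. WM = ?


Numerator = 81*6 + 74*2 + 71*2 + 93*2 + 82*4 + 54*1 = 1344
Denominator = 6 + 2 + 2 + 2 + 4 + 1 = 17
WM = 1344/17 = 79.0588

WM = 79.0588


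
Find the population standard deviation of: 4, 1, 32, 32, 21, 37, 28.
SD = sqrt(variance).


Mean = 22.1429
Variance = 175.2653
SD = sqrt(175.2653) = 13.2388

SD = 13.2388


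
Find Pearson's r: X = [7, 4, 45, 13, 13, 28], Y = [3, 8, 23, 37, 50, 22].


Mean X = 18.3333, Mean Y = 23.8333
SD X = 14.114610, SD Y = 16.056324
Cov = 35.555556
r = 35.555556/(14.114610*16.056324) = 0.1569

r = 0.1569


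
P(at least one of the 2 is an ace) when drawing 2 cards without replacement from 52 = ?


P(at least one) = 1 - P(none)
P(none) = (48/52) × (47/51) = 0.850679
P(at least one) = 1 - 0.850679 = 0.1493

P = 0.1493


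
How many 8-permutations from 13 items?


P(13,8) = 13!/5!
= 6227020800/120
= 51891840

P(13,8) = 51891840


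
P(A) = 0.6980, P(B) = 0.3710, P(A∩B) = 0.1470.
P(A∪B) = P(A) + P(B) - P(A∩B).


P(A∪B) = 0.6980 + 0.3710 - 0.1470
= 1.0690 - 0.1470
= 0.9220

P(A∪B) = 0.9220


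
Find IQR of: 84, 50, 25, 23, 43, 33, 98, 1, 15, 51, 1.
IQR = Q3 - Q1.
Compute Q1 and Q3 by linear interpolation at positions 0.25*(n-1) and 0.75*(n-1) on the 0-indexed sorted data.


Sorted: 1, 1, 15, 23, 25, 33, 43, 50, 51, 84, 98
Q1 (25th %ile) = 19.0000
Q3 (75th %ile) = 50.5000
IQR = 50.5000 - 19.0000 = 31.5000

IQR = 31.5000


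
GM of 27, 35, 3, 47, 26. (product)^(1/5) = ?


Product = 27 × 35 × 3 × 47 × 26 = 3464370
GM = 3464370^(1/5) = 20.3201

GM = 20.3201


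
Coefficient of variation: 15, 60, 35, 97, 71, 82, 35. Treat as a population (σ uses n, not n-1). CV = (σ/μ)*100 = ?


Mean = 56.4286
SD = 27.1496
CV = (27.1496/56.4286)*100 = 48.1133%

CV = 48.1133%


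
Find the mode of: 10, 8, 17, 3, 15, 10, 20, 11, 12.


Frequencies: 3:1, 8:1, 10:2, 11:1, 12:1, 15:1, 17:1, 20:1
Max frequency = 2
Mode = 10

Mode = 10


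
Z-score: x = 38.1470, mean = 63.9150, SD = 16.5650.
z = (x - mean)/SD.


z = (38.1470 - 63.9150)/16.5650
= -25.7680/16.5650
= -1.5556

z = -1.5556


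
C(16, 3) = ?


C(16,3) = 16!/(3! × 13!)
= 20922789888000/(6 × 6227020800)
= 560

C(16,3) = 560


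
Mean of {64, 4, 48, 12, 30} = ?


Sum = 64 + 4 + 48 + 12 + 30 = 158
n = 5
Mean = 158/5 = 31.6000

Mean = 31.6000


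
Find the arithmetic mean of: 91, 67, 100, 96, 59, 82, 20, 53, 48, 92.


Sum = 91 + 67 + 100 + 96 + 59 + 82 + 20 + 53 + 48 + 92 = 708
n = 10
Mean = 708/10 = 70.8000

Mean = 70.8000


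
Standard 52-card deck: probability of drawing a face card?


12 face cards in 52 cards
P = 12/52 = 0.2308

P = 0.2308


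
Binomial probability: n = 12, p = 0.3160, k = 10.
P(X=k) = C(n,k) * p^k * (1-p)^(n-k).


C(12,10) = 66
p^10 = 9.928207e-06
(1-p)^2 = 0.467856
P = 66 * 9.928207e-06 * 0.467856 = 0.0003

P(X=10) = 0.0003


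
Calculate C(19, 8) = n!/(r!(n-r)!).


C(19,8) = 19!/(8! × 11!)
= 121645100408832000/(40320 × 39916800)
= 75582

C(19,8) = 75582


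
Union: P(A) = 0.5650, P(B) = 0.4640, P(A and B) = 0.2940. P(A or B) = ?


P(A∪B) = 0.5650 + 0.4640 - 0.2940
= 1.0290 - 0.2940
= 0.7350

P(A∪B) = 0.7350


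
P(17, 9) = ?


P(17,9) = 17!/8!
= 355687428096000/40320
= 8821612800

P(17,9) = 8821612800


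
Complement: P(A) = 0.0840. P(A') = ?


P(not A) = 1 - 0.0840 = 0.9160

P(not A) = 0.9160


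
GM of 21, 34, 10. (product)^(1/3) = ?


Product = 21 × 34 × 10 = 7140
GM = 7140^(1/3) = 19.2560

GM = 19.2560


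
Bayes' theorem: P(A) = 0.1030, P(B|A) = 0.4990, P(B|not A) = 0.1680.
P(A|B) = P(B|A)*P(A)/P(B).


P(B) = P(B|A)*P(A) + P(B|A')*P(A')
= 0.4990*0.1030 + 0.1680*0.8970
= 0.051397 + 0.150696 = 0.202093
P(A|B) = 0.051397/0.202093 = 0.2543

P(A|B) = 0.2543


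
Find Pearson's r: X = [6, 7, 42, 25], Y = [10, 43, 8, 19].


Mean X = 20.0000, Mean Y = 20.0000
SD X = 14.781745, SD Y = 13.910428
Cov = -107.000000
r = -107.000000/(14.781745*13.910428) = -0.5204

r = -0.5204


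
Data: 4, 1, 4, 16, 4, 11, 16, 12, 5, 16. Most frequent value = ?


Frequencies: 1:1, 4:3, 5:1, 11:1, 12:1, 16:3
Max frequency = 3
Mode = 4, 16

Mode = 4, 16


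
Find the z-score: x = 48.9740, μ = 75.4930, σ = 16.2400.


z = (48.9740 - 75.4930)/16.2400
= -26.5190/16.2400
= -1.6329

z = -1.6329


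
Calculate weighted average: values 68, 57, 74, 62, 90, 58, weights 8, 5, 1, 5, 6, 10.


Numerator = 68*8 + 57*5 + 74*1 + 62*5 + 90*6 + 58*10 = 2333
Denominator = 8 + 5 + 1 + 5 + 6 + 10 = 35
WM = 2333/35 = 66.6571

WM = 66.6571


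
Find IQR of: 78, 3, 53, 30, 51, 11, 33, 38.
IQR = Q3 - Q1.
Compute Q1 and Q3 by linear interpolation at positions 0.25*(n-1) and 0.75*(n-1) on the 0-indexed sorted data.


Sorted: 3, 11, 30, 33, 38, 51, 53, 78
Q1 (25th %ile) = 25.2500
Q3 (75th %ile) = 51.5000
IQR = 51.5000 - 25.2500 = 26.2500

IQR = 26.2500


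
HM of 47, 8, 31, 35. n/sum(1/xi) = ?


Sum of reciprocals = 1/47 + 1/8 + 1/31 + 1/35 = 0.207106
HM = 4/0.207106 = 19.3138

HM = 19.3138


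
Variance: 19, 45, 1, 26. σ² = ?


Mean = 22.7500
Squared deviations: 14.0625, 495.0625, 473.0625, 10.5625
Sum = 992.7500
Variance = 992.7500/4 = 248.1875

Variance = 248.1875


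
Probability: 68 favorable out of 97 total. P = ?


P = 68/97 = 0.7010

P = 0.7010


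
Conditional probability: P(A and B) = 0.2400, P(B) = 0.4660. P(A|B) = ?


P(A|B) = 0.2400/0.4660 = 0.5150

P(A|B) = 0.5150


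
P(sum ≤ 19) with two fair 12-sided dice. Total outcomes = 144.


Total outcomes = 12×12 = 144
Favorable (sum ≤ 19): 129
P = 129/144 = 0.8958

P = 0.8958


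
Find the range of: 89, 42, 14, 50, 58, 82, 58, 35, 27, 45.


Max = 89, Min = 14
Range = 89 - 14 = 75

Range = 75


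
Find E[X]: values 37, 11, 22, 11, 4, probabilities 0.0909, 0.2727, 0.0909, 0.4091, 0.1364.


E[X] = 37*0.0909 + 11*0.2727 + 22*0.0909 + 11*0.4091 + 4*0.1364
= 3.3633 + 2.9997 + 1.9998 + 4.5001 + 0.5456
= 13.4085

E[X] = 13.4085


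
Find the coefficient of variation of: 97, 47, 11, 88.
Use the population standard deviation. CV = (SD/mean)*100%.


Mean = 60.7500
SD = 34.3539
CV = (34.3539/60.7500)*100 = 56.5496%

CV = 56.5496%


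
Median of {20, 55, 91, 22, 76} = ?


Sorted: 20, 22, 55, 76, 91
n = 5 (odd)
Middle value = 55

Median = 55


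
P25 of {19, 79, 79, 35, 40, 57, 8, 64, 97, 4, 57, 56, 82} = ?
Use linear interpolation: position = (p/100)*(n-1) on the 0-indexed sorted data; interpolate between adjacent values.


Sorted: 4, 8, 19, 35, 40, 56, 57, 57, 64, 79, 79, 82, 97
n = 13
Index = 25/100 * 12 = 3.0000
Lower = data[3] = 35, Upper = data[4] = 40
P25 = 35 + 0*(5) = 35.0000

P25 = 35.0000


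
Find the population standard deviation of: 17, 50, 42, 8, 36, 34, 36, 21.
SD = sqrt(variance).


Mean = 30.5000
Variance = 170.5000
SD = sqrt(170.5000) = 13.0576

SD = 13.0576


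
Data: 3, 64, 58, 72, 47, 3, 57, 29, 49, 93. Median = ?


Sorted: 3, 3, 29, 47, 49, 57, 58, 64, 72, 93
n = 10 (even)
Middle values: 49 and 57
Median = (49+57)/2 = 53.0000

Median = 53.0000


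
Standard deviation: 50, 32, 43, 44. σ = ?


Mean = 42.2500
Variance = 42.1875
SD = sqrt(42.1875) = 6.4952

SD = 6.4952


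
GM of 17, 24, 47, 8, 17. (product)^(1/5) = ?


Product = 17 × 24 × 47 × 8 × 17 = 2607936
GM = 2607936^(1/5) = 19.1982

GM = 19.1982


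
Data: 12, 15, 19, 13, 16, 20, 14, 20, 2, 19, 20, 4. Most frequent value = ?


Frequencies: 2:1, 4:1, 12:1, 13:1, 14:1, 15:1, 16:1, 19:2, 20:3
Max frequency = 3
Mode = 20

Mode = 20


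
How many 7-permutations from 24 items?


P(24,7) = 24!/17!
= 620448401733239439360000/355687428096000
= 1744364160

P(24,7) = 1744364160


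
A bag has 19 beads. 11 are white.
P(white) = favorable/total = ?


P = 11/19 = 0.5789

P = 0.5789


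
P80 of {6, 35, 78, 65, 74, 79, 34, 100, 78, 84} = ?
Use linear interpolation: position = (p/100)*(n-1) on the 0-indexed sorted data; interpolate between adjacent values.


Sorted: 6, 34, 35, 65, 74, 78, 78, 79, 84, 100
n = 10
Index = 80/100 * 9 = 7.2000
Lower = data[7] = 79, Upper = data[8] = 84
P80 = 79 + 0.2000*(5) = 80.0000

P80 = 80.0000


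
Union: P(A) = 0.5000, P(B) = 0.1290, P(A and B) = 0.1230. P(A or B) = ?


P(A∪B) = 0.5000 + 0.1290 - 0.1230
= 0.6290 - 0.1230
= 0.5060

P(A∪B) = 0.5060


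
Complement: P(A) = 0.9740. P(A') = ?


P(not A) = 1 - 0.9740 = 0.0260

P(not A) = 0.0260


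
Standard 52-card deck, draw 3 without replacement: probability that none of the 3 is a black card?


P(no black cards) = (26/52) × (25/51) × (24/50)
= 0.1176

P = 0.1176


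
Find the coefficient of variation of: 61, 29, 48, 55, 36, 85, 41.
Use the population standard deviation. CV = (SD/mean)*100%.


Mean = 50.7143
SD = 17.2769
CV = (17.2769/50.7143)*100 = 34.0670%

CV = 34.0670%


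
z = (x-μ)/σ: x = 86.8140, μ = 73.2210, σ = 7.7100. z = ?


z = (86.8140 - 73.2210)/7.7100
= 13.5930/7.7100
= 1.7630

z = 1.7630


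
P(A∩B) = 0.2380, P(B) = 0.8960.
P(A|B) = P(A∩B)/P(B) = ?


P(A|B) = 0.2380/0.8960 = 0.2656

P(A|B) = 0.2656


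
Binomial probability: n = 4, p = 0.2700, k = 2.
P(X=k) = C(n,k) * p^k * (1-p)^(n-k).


C(4,2) = 6
p^2 = 0.072900
(1-p)^2 = 0.532900
P = 6 * 0.072900 * 0.532900 = 0.2331

P(X=2) = 0.2331


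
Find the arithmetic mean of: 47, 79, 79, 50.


Sum = 47 + 79 + 79 + 50 = 255
n = 4
Mean = 255/4 = 63.7500

Mean = 63.7500


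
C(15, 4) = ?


C(15,4) = 15!/(4! × 11!)
= 1307674368000/(24 × 39916800)
= 1365

C(15,4) = 1365


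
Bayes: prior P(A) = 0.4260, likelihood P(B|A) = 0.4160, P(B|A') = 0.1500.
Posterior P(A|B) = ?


P(B) = P(B|A)*P(A) + P(B|A')*P(A')
= 0.4160*0.4260 + 0.1500*0.5740
= 0.177216 + 0.086100 = 0.263316
P(A|B) = 0.177216/0.263316 = 0.6730

P(A|B) = 0.6730


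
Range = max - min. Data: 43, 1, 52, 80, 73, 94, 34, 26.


Max = 94, Min = 1
Range = 94 - 1 = 93

Range = 93


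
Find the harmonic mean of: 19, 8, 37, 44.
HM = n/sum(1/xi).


Sum of reciprocals = 1/19 + 1/8 + 1/37 + 1/44 = 0.227386
HM = 4/0.227386 = 17.5912

HM = 17.5912


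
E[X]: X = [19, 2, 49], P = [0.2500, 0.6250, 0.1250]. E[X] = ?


E[X] = 19*0.2500 + 2*0.6250 + 49*0.1250
= 4.7500 + 1.2500 + 6.1250
= 12.1250

E[X] = 12.1250


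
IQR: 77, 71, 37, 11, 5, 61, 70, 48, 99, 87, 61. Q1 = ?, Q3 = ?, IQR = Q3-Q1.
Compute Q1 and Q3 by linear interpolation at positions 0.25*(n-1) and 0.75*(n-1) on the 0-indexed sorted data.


Sorted: 5, 11, 37, 48, 61, 61, 70, 71, 77, 87, 99
Q1 (25th %ile) = 42.5000
Q3 (75th %ile) = 74.0000
IQR = 74.0000 - 42.5000 = 31.5000

IQR = 31.5000


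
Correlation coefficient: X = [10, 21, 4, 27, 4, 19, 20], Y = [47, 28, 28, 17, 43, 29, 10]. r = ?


Mean X = 15.0000, Mean Y = 28.8571
SD X = 8.349508, SD Y = 12.111725
Cov = -68.285714
r = -68.285714/(8.349508*12.111725) = -0.6752

r = -0.6752


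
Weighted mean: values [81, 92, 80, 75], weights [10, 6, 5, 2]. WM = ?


Numerator = 81*10 + 92*6 + 80*5 + 75*2 = 1912
Denominator = 10 + 6 + 5 + 2 = 23
WM = 1912/23 = 83.1304

WM = 83.1304


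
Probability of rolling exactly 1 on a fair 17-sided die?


Favorable outcomes (roll = 1): 1
Total outcomes = 17
P = 1/17 = 0.0588

P = 0.0588


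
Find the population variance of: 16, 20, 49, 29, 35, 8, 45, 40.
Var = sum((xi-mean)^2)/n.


Mean = 30.2500
Squared deviations: 203.0625, 105.0625, 351.5625, 1.5625, 22.5625, 495.0625, 217.5625, 95.0625
Sum = 1491.5000
Variance = 1491.5000/8 = 186.4375

Variance = 186.4375


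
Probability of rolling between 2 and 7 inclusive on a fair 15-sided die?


Favorable outcomes (2 ≤ roll ≤ 7): 6
Total outcomes = 15
P = 6/15 = 0.4000

P = 0.4000


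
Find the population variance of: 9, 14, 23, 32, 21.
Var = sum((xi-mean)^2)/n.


Mean = 19.8000
Squared deviations: 116.6400, 33.6400, 10.2400, 148.8400, 1.4400
Sum = 310.8000
Variance = 310.8000/5 = 62.1600

Variance = 62.1600


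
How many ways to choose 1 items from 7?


C(7,1) = 7!/(1! × 6!)
= 5040/(1 × 720)
= 7

C(7,1) = 7


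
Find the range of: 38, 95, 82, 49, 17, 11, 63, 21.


Max = 95, Min = 11
Range = 95 - 11 = 84

Range = 84


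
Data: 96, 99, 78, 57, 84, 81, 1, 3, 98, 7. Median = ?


Sorted: 1, 3, 7, 57, 78, 81, 84, 96, 98, 99
n = 10 (even)
Middle values: 78 and 81
Median = (78+81)/2 = 79.5000

Median = 79.5000


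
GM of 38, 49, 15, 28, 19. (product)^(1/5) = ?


Product = 38 × 49 × 15 × 28 × 19 = 14858760
GM = 14858760^(1/5) = 27.1892

GM = 27.1892


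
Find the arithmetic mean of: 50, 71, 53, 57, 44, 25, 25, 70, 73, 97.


Sum = 50 + 71 + 53 + 57 + 44 + 25 + 25 + 70 + 73 + 97 = 565
n = 10
Mean = 565/10 = 56.5000

Mean = 56.5000


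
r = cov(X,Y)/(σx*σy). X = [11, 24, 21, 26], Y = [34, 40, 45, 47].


Mean X = 20.5000, Mean Y = 41.5000
SD X = 5.766281, SD Y = 5.024938
Cov = 24.500000
r = 24.500000/(5.766281*5.024938) = 0.8456

r = 0.8456


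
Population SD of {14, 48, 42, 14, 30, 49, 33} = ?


Mean = 32.8571
Variance = 184.6939
SD = sqrt(184.6939) = 13.5902

SD = 13.5902


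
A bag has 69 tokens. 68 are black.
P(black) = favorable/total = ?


P = 68/69 = 0.9855

P = 0.9855


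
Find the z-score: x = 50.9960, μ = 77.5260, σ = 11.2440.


z = (50.9960 - 77.5260)/11.2440
= -26.5300/11.2440
= -2.3595

z = -2.3595


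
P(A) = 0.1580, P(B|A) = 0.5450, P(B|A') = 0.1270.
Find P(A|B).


P(B) = P(B|A)*P(A) + P(B|A')*P(A')
= 0.5450*0.1580 + 0.1270*0.8420
= 0.086110 + 0.106934 = 0.193044
P(A|B) = 0.086110/0.193044 = 0.4461

P(A|B) = 0.4461


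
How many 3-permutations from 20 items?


P(20,3) = 20!/17!
= 2432902008176640000/355687428096000
= 6840

P(20,3) = 6840


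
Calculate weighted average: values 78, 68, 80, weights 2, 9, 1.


Numerator = 78*2 + 68*9 + 80*1 = 848
Denominator = 2 + 9 + 1 = 12
WM = 848/12 = 70.6667

WM = 70.6667


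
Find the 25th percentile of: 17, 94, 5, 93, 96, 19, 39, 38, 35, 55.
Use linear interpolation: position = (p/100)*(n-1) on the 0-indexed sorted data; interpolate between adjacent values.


Sorted: 5, 17, 19, 35, 38, 39, 55, 93, 94, 96
n = 10
Index = 25/100 * 9 = 2.2500
Lower = data[2] = 19, Upper = data[3] = 35
P25 = 19 + 0.2500*(16) = 23.0000

P25 = 23.0000


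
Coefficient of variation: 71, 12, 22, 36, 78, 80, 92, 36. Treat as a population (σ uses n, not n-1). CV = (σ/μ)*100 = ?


Mean = 53.3750
SD = 28.3237
CV = (28.3237/53.3750)*100 = 53.0656%

CV = 53.0656%


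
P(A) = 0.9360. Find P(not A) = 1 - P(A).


P(not A) = 1 - 0.9360 = 0.0640

P(not A) = 0.0640


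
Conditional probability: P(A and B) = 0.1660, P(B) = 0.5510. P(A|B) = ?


P(A|B) = 0.1660/0.5510 = 0.3013

P(A|B) = 0.3013


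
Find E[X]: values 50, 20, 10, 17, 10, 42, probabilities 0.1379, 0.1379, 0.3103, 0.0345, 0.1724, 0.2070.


E[X] = 50*0.1379 + 20*0.1379 + 10*0.3103 + 17*0.0345 + 10*0.1724 + 42*0.2070
= 6.8950 + 2.7580 + 3.1030 + 0.5865 + 1.7240 + 8.6940
= 23.7605

E[X] = 23.7605


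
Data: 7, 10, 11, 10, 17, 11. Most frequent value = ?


Frequencies: 7:1, 10:2, 11:2, 17:1
Max frequency = 2
Mode = 10, 11

Mode = 10, 11


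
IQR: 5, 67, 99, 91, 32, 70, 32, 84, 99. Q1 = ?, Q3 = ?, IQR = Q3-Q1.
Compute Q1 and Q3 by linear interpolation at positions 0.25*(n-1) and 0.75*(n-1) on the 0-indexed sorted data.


Sorted: 5, 32, 32, 67, 70, 84, 91, 99, 99
Q1 (25th %ile) = 32.0000
Q3 (75th %ile) = 91.0000
IQR = 91.0000 - 32.0000 = 59.0000

IQR = 59.0000


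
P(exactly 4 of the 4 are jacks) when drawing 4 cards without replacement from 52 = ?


Hypergeometric: P(X=4) = C(4,4)·C(48,0) / C(52,4)
= 1 × 1 / 270725
= 1/270725 = 3.6938e-06

P = 3.6938e-06


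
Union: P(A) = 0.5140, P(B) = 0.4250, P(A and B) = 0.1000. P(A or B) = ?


P(A∪B) = 0.5140 + 0.4250 - 0.1000
= 0.9390 - 0.1000
= 0.8390

P(A∪B) = 0.8390


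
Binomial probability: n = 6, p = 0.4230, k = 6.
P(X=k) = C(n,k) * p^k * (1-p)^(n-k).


C(6,6) = 1
p^6 = 0.005729
(1-p)^0 = 1.000000
P = 1 * 0.005729 * 1.000000 = 0.0057

P(X=6) = 0.0057


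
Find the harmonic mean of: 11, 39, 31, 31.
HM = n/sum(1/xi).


Sum of reciprocals = 1/11 + 1/39 + 1/31 + 1/31 = 0.181066
HM = 4/0.181066 = 22.0914

HM = 22.0914


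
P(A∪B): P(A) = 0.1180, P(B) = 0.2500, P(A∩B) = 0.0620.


P(A∪B) = 0.1180 + 0.2500 - 0.0620
= 0.3680 - 0.0620
= 0.3060

P(A∪B) = 0.3060


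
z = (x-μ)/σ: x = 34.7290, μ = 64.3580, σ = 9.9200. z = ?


z = (34.7290 - 64.3580)/9.9200
= -29.6290/9.9200
= -2.9868

z = -2.9868


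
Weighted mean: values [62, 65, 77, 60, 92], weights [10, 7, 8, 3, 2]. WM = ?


Numerator = 62*10 + 65*7 + 77*8 + 60*3 + 92*2 = 2055
Denominator = 10 + 7 + 8 + 3 + 2 = 30
WM = 2055/30 = 68.5000

WM = 68.5000


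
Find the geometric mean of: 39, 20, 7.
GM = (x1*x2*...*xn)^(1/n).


Product = 39 × 20 × 7 = 5460
GM = 5460^(1/3) = 17.6088

GM = 17.6088


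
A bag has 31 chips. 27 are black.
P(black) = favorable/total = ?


P = 27/31 = 0.8710

P = 0.8710


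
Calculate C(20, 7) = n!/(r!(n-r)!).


C(20,7) = 20!/(7! × 13!)
= 2432902008176640000/(5040 × 6227020800)
= 77520

C(20,7) = 77520


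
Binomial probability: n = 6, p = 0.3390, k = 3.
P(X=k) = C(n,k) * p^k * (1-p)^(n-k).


C(6,3) = 20
p^3 = 0.038958
(1-p)^3 = 0.288805
P = 20 * 0.038958 * 0.288805 = 0.2250

P(X=3) = 0.2250


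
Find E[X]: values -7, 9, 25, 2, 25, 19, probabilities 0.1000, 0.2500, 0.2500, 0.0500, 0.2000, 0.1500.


E[X] = -7*0.1000 + 9*0.2500 + 25*0.2500 + 2*0.0500 + 25*0.2000 + 19*0.1500
= -0.7000 + 2.2500 + 6.2500 + 0.1000 + 5.0000 + 2.8500
= 15.7500

E[X] = 15.7500


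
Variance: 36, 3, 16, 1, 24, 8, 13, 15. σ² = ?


Mean = 14.5000
Squared deviations: 462.2500, 132.2500, 2.2500, 182.2500, 90.2500, 42.2500, 2.2500, 0.2500
Sum = 914.0000
Variance = 914.0000/8 = 114.2500

Variance = 114.2500


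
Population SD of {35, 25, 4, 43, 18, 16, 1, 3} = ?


Mean = 18.1250
Variance = 209.6094
SD = sqrt(209.6094) = 14.4779

SD = 14.4779


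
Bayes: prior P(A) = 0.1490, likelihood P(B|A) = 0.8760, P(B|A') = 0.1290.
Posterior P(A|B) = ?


P(B) = P(B|A)*P(A) + P(B|A')*P(A')
= 0.8760*0.1490 + 0.1290*0.8510
= 0.130524 + 0.109779 = 0.240303
P(A|B) = 0.130524/0.240303 = 0.5432

P(A|B) = 0.5432


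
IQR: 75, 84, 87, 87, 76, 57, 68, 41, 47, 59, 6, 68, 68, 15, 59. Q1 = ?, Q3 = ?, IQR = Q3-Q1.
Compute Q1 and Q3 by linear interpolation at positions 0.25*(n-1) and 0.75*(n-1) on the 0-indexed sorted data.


Sorted: 6, 15, 41, 47, 57, 59, 59, 68, 68, 68, 75, 76, 84, 87, 87
Q1 (25th %ile) = 52.0000
Q3 (75th %ile) = 75.5000
IQR = 75.5000 - 52.0000 = 23.5000

IQR = 23.5000


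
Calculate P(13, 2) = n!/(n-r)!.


P(13,2) = 13!/11!
= 6227020800/39916800
= 156

P(13,2) = 156


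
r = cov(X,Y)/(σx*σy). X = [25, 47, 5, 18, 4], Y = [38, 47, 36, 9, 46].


Mean X = 19.8000, Mean Y = 35.2000
SD X = 15.740394, SD Y = 13.789851
Cov = 40.040000
r = 40.040000/(15.740394*13.789851) = 0.1845

r = 0.1845


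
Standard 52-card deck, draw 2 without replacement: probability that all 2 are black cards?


P(all black cards) = (26/52) × (25/51)
= 0.2451

P = 0.2451


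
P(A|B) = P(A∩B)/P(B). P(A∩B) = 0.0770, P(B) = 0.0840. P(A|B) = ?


P(A|B) = 0.0770/0.0840 = 0.9167

P(A|B) = 0.9167


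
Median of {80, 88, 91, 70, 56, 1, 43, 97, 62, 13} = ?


Sorted: 1, 13, 43, 56, 62, 70, 80, 88, 91, 97
n = 10 (even)
Middle values: 62 and 70
Median = (62+70)/2 = 66.0000

Median = 66.0000


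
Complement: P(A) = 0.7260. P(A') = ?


P(not A) = 1 - 0.7260 = 0.2740

P(not A) = 0.2740


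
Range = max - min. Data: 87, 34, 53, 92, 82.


Max = 92, Min = 34
Range = 92 - 34 = 58

Range = 58


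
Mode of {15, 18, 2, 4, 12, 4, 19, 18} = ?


Frequencies: 2:1, 4:2, 12:1, 15:1, 18:2, 19:1
Max frequency = 2
Mode = 4, 18

Mode = 4, 18


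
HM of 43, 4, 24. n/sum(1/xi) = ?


Sum of reciprocals = 1/43 + 1/4 + 1/24 = 0.314922
HM = 3/0.314922 = 9.5262

HM = 9.5262


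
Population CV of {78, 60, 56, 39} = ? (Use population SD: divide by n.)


Mean = 58.2500
SD = 13.8632
CV = (13.8632/58.2500)*100 = 23.7994%

CV = 23.7994%


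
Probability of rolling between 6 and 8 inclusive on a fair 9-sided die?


Favorable outcomes (6 ≤ roll ≤ 8): 3
Total outcomes = 9
P = 3/9 = 0.3333

P = 0.3333


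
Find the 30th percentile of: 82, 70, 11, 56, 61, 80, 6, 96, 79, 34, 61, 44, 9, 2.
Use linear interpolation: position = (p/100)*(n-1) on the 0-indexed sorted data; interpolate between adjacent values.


Sorted: 2, 6, 9, 11, 34, 44, 56, 61, 61, 70, 79, 80, 82, 96
n = 14
Index = 30/100 * 13 = 3.9000
Lower = data[3] = 11, Upper = data[4] = 34
P30 = 11 + 0.9000*(23) = 31.7000

P30 = 31.7000


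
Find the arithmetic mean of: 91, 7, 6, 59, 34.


Sum = 91 + 7 + 6 + 59 + 34 = 197
n = 5
Mean = 197/5 = 39.4000

Mean = 39.4000


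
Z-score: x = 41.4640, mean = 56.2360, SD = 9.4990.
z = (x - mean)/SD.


z = (41.4640 - 56.2360)/9.4990
= -14.7720/9.4990
= -1.5551

z = -1.5551


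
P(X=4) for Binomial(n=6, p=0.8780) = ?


C(6,4) = 15
p^4 = 0.594262
(1-p)^2 = 0.014884
P = 15 * 0.594262 * 0.014884 = 0.1327

P(X=4) = 0.1327


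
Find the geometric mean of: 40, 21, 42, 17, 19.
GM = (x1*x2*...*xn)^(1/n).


Product = 40 × 21 × 42 × 17 × 19 = 11395440
GM = 11395440^(1/5) = 25.7838

GM = 25.7838


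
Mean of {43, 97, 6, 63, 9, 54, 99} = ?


Sum = 43 + 97 + 6 + 63 + 9 + 54 + 99 = 371
n = 7
Mean = 371/7 = 53.0000

Mean = 53.0000


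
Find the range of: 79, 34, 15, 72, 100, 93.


Max = 100, Min = 15
Range = 100 - 15 = 85

Range = 85


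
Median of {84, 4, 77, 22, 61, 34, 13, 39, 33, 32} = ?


Sorted: 4, 13, 22, 32, 33, 34, 39, 61, 77, 84
n = 10 (even)
Middle values: 33 and 34
Median = (33+34)/2 = 33.5000

Median = 33.5000


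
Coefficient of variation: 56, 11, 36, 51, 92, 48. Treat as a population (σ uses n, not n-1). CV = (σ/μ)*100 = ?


Mean = 49.0000
SD = 24.2074
CV = (24.2074/49.0000)*100 = 49.4029%

CV = 49.4029%


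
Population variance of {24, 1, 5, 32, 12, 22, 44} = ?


Mean = 20.0000
Squared deviations: 16.0000, 361.0000, 225.0000, 144.0000, 64.0000, 4.0000, 576.0000
Sum = 1390.0000
Variance = 1390.0000/7 = 198.5714

Variance = 198.5714


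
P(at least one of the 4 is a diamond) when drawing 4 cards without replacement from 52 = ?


P(at least one) = 1 - P(none)
P(none) = (39/52) × (38/51) × (37/50) × (36/49) = 0.303818
P(at least one) = 1 - 0.303818 = 0.6962

P = 0.6962


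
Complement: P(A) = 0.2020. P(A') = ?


P(not A) = 1 - 0.2020 = 0.7980

P(not A) = 0.7980


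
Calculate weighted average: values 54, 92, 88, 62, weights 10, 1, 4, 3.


Numerator = 54*10 + 92*1 + 88*4 + 62*3 = 1170
Denominator = 10 + 1 + 4 + 3 = 18
WM = 1170/18 = 65.0000

WM = 65.0000


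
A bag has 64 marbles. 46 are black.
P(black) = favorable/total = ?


P = 46/64 = 0.7188

P = 0.7188
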